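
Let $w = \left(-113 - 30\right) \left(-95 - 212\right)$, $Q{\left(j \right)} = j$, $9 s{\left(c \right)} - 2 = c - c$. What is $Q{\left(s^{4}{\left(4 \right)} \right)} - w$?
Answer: $- \frac{288034445}{6561} \approx -43901.0$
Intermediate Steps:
$s{\left(c \right)} = \frac{2}{9}$ ($s{\left(c \right)} = \frac{2}{9} + \frac{c - c}{9} = \frac{2}{9} + \frac{1}{9} \cdot 0 = \frac{2}{9} + 0 = \frac{2}{9}$)
$w = 43901$ ($w = \left(-143\right) \left(-307\right) = 43901$)
$Q{\left(s^{4}{\left(4 \right)} \right)} - w = \left(\frac{2}{9}\right)^{4} - 43901 = \frac{16}{6561} - 43901 = - \frac{288034445}{6561}$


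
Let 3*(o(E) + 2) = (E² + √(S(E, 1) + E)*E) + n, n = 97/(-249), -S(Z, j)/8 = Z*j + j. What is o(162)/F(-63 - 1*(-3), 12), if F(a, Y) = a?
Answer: -1306633/8964 - 9*I*√1142/10 ≈ -145.76 - 30.414*I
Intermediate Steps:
S(Z, j) = -8*j - 8*Z*j (S(Z, j) = -8*(Z*j + j) = -8*(j + Z*j) = -8*j - 8*Z*j)
n = -97/249 (n = 97*(-1/249) = -97/249 ≈ -0.38956)
o(E) = -1591/747 + E²/3 + E*√(-8 - 7*E)/3 (o(E) = -2 + ((E² + √(-8*1*(1 + E) + E)*E) - 97/249)/3 = -2 + ((E² + √((-8 - 8*E) + E)*E) - 97/249)/3 = -2 + ((E² + √(-8 - 7*E)*E) - 97/249)/3 = -2 + ((E² + E*√(-8 - 7*E)) - 97/249)/3 = -2 + (-97/249 + E² + E*√(-8 - 7*E))/3 = -2 + (-97/747 + E²/3 + E*√(-8 - 7*E)/3) = -1591/747 + E²/3 + E*√(-8 - 7*E)/3)
o(162)/F(-63 - 1*(-3), 12) = (-1591/747 + (⅓)*162² + (⅓)*162*√(-8 - 7*162))/(-63 - 1*(-3)) = (-1591/747 + (⅓)*26244 + (⅓)*162*√(-8 - 1134))/(-63 + 3) = (-1591/747 + 8748 + (⅓)*162*√(-1142))/(-60) = (-1591/747 + 8748 + (⅓)*162*(I*√1142))*(-1/60) = (-1591/747 + 8748 + 54*I*√1142)*(-1/60) = (6533165/747 + 54*I*√1142)*(-1/60) = -1306633/8964 - 9*I*√1142/10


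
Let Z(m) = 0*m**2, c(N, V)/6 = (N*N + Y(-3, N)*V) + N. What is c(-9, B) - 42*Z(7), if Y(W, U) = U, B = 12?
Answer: -216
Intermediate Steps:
c(N, V) = 6*N + 6*N**2 + 6*N*V (c(N, V) = 6*((N*N + N*V) + N) = 6*((N**2 + N*V) + N) = 6*(N + N**2 + N*V) = 6*N + 6*N**2 + 6*N*V)
Z(m) = 0
c(-9, B) - 42*Z(7) = 6*(-9)*(1 - 9 + 12) - 42*0 = 6*(-9)*4 + 0 = -216 + 0 = -216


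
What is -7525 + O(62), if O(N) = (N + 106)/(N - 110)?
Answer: -15057/2 ≈ -7528.5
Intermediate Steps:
O(N) = (106 + N)/(-110 + N)
-7525 + O(62) = -7525 + (106 + 62)/(-110 + 62) = -7525 + 168/(-48) = -7525 - 1/48*168 = -7525 - 7/2 = -15057/2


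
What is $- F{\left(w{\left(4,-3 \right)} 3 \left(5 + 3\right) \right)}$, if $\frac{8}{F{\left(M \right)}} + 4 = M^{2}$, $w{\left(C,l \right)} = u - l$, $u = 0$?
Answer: $- \frac{2}{1295} \approx -0.0015444$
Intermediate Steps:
$w{\left(C,l \right)} = - l$ ($w{\left(C,l \right)} = 0 - l = - l$)
$F{\left(M \right)} = \frac{8}{-4 + M^{2}}$
$- F{\left(w{\left(4,-3 \right)} 3 \left(5 + 3\right) \right)} = - \frac{8}{-4 + \left(\left(-1\right) \left(-3\right) 3 \left(5 + 3\right)\right)^{2}} = - \frac{8}{-4 + \left(3 \cdot 3 \cdot 8\right)^{2}} = - \frac{8}{-4 + \left(9 \cdot 8\right)^{2}} = - \frac{8}{-4 + 72^{2}} = - \frac{8}{-4 + 5184} = - \frac{8}{5180} = \left(-1\right) \frac{2}{1295} = - \frac{2}{1295}$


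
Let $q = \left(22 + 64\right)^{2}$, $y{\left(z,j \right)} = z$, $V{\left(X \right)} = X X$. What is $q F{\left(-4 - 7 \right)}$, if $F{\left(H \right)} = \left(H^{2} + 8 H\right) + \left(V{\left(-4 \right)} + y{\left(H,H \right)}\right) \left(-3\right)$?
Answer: $133128$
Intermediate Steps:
$V{\left(X \right)} = X^{2}$
$F{\left(H \right)} = -48 + H^{2} + 5 H$ ($F{\left(H \right)} = \left(H^{2} + 8 H\right) + \left(\left(-4\right)^{2} + H\right) \left(-3\right) = \left(H^{2} + 8 H\right) + \left(16 + H\right) \left(-3\right) = \left(H^{2} + 8 H\right) - \left(48 + 3 H\right) = -48 + H^{2} + 5 H$)
$q = 7396$ ($q = 86^{2} = 7396$)
$q F{\left(-4 - 7 \right)} = 7396 \left(-48 + \left(-4 - 7\right)^{2} + 5 \left(-4 - 7\right)\right) = 7396 \left(-48 + \left(-11\right)^{2} + 5 \left(-11\right)\right) = 7396 \left(-48 + 121 - 55\right) = 7396 \cdot 18 = 133128$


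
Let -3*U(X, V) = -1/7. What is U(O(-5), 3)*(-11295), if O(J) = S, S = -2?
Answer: -3765/7 ≈ -537.86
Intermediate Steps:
O(J) = -2
U(X, V) = 1/21 (U(X, V) = -(-1)/(3*7) = -1/3*(-1/7) = 1/21)
U(O(-5), 3)*(-11295) = (1/21)*(-11295) = -3765/7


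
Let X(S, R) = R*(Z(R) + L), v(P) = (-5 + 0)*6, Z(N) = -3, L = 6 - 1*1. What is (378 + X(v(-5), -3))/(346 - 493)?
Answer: -124/49 ≈ -2.5306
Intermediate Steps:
L = 5 (L = 6 - 1 = 5)
v(P) = -30 (v(P) = -5*6 = -30)
X(S, R) = 2*R (X(S, R) = R*(-3 + 5) = R*2 = 2*R)
(378 + X(v(-5), -3))/(346 - 493) = (378 + 2*(-3))/(346 - 493) = (378 - 6)/(-147) = 372*(-1/147) = -124/49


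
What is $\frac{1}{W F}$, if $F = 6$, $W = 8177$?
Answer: $\frac{1}{49062} \approx 2.0382 \cdot 10^{-5}$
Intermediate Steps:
$\frac{1}{W F} = \frac{1}{8177 \cdot 6} = \frac{1}{49062}$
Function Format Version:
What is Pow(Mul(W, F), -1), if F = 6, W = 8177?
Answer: Rational(1, 49062) ≈ 2.0382e-5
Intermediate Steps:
Pow(Mul(W, F), -1) = Pow(Mul(8177, 6), -1) = Pow(49062, -1) = Rational(1, 49062)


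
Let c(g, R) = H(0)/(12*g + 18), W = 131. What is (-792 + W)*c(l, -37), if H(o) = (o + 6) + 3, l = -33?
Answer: 661/42 ≈ 15.738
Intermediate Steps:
H(o) = 9 + o (H(o) = (6 + o) + 3 = 9 + o)
c(g, R) = 9/(18 + 12*g) (c(g, R) = (9 + 0)/(12*g + 18) = 9/(18 + 12*g))
(-792 + W)*c(l, -37) = (-792 + 131)*(3/(2*(3 + 2*(-33)))) = -1983/(2*(3 - 66)) = -1983/(2*(-63)) = -1983*(-1)/(2*63) = -661*(-1/42) = 661/42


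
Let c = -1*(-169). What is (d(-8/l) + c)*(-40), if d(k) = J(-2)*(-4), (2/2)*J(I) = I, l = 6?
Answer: -7080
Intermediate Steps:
J(I) = I
d(k) = 8 (d(k) = -2*(-4) = 8)
c = 169
(d(-8/l) + c)*(-40) = (8 + 169)*(-40) = 177*(-40) = -7080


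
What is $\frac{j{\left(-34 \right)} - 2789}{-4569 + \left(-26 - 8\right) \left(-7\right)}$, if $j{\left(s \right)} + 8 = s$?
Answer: $\frac{2831}{4331} \approx 0.65366$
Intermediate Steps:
$j{\left(s \right)} = -8 + s$
$\frac{j{\left(-34 \right)} - 2789}{-4569 + \left(-26 - 8\right) \left(-7\right)} = \frac{\left(-8 - 34\right) - 2789}{-4569 + \left(-26 - 8\right) \left(-7\right)} = \frac{-42 - 2789}{-4569 - -238} = - \frac{2831}{-4569 + 238} = - \frac{2831}{-4331} = \left(-2831\right) \left(- \frac{1}{4331}\right) = \frac{2831}{4331}$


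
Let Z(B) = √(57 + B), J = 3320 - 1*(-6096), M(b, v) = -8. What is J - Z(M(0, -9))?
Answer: 9409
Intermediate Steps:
J = 9416 (J = 3320 + 6096 = 9416)
J - Z(M(0, -9)) = 9416 - √(57 - 8) = 9416 - √49 = 9416 - 1*7 = 9416 - 7 = 9409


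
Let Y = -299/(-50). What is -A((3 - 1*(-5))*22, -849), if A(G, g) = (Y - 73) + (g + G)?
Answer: 37001/50 ≈ 740.02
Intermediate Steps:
Y = 299/50 (Y = -299*(-1/50) = 299/50 ≈ 5.9800)
A(G, g) = -3351/50 + G + g (A(G, g) = (299/50 - 73) + (g + G) = -3351/50 + (G + g) = -3351/50 + G + g)
-A((3 - 1*(-5))*22, -849) = -(-3351/50 + (3 - 1*(-5))*22 - 849) = -(-3351/50 + (3 + 5)*22 - 849) = -(-3351/50 + 8*22 - 849) = -(-3351/50 + 176 - 849) = -1*(-37001/50) = 37001/50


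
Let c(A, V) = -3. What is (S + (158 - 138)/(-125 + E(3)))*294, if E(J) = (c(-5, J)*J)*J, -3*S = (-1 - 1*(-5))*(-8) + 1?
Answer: 56987/19 ≈ 2999.3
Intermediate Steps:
S = 31/3 (S = -((-1 - 1*(-5))*(-8) + 1)/3 = -((-1 + 5)*(-8) + 1)/3 = -(4*(-8) + 1)/3 = -(-32 + 1)/3 = -⅓*(-31) = 31/3 ≈ 10.333)
E(J) = -3*J² (E(J) = (-3*J)*J = -3*J²)
(S + (158 - 138)/(-125 + E(3)))*294 = (31/3 + (158 - 138)/(-125 - 3*3²))*294 = (31/3 + 20/(-125 - 3*9))*294 = (31/3 + 20/(-125 - 27))*294 = (31/3 + 20/(-152))*294 = (31/3 + 20*(-1/152))*294 = (31/3 - 5/38)*294 = (1163/114)*294 = 56987/19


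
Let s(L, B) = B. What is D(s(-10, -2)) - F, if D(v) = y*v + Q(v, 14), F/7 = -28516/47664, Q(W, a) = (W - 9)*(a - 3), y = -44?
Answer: -343325/11916 ≈ -28.812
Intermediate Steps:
Q(W, a) = (-9 + W)*(-3 + a)
F = -49903/11916 (F = 7*(-28516/47664) = 7*(-28516*1/47664) = 7*(-7129/11916) = -49903/11916 ≈ -4.1879)
D(v) = -99 - 33*v (D(v) = -44*v + (27 - 9*14 - 3*v + v*14) = -44*v + (27 - 126 - 3*v + 14*v) = -44*v + (-99 + 11*v) = -99 - 33*v)
D(s(-10, -2)) - F = (-99 - 33*(-2)) - 1*(-49903/11916) = (-99 + 66) + 49903/11916 = -33 + 49903/11916 = -343325/11916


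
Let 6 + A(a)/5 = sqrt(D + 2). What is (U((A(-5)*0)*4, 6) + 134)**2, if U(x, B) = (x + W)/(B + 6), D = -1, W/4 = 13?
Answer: 172225/9 ≈ 19136.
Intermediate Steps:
W = 52 (W = 4*13 = 52)
A(a) = -25 (A(a) = -30 + 5*sqrt(-1 + 2) = -30 + 5*sqrt(1) = -30 + 5*1 = -30 + 5 = -25)
U(x, B) = (52 + x)/(6 + B) (U(x, B) = (x + 52)/(B + 6) = (52 + x)/(6 + B))
(U((A(-5)*0)*4, 6) + 134)**2 = ((52 - 25*0*4)/(6 + 6) + 134)**2 = ((52 + 0*4)/12 + 134)**2 = ((52 + 0)/12 + 134)**2 = ((1/12)*52 + 134)**2 = (13/3 + 134)**2 = (415/3)**2 = 172225/9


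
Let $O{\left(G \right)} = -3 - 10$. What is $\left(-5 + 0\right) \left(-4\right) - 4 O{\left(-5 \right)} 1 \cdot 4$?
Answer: $4160$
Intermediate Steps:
$O{\left(G \right)} = -13$ ($O{\left(G \right)} = -3 - 10 = -13$)
$\left(-5 + 0\right) \left(-4\right) - 4 O{\left(-5 \right)} 1 \cdot 4 = \left(-5 + 0\right) \left(-4\right) - 4 \left(\left(-13\right) 1\right) 4 = \left(-5\right) \left(-4\right) \left(-4\right) \left(-13\right) 4 = 20 \cdot 52 \cdot 4 = 20 \cdot 208 = 4160$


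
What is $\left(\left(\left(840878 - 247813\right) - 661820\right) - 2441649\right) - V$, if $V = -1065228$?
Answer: $-1445176$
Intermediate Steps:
$\left(\left(\left(840878 - 247813\right) - 661820\right) - 2441649\right) - V = \left(\left(\left(840878 - 247813\right) - 661820\right) - 2441649\right) - -1065228 = \left(\left(\left(840878 - 247813\right) - 661820\right) - 2441649\right) + 1065228 = \left(\left(593065 - 661820\right) - 2441649\right) + 1065228 = \left(-68755 - 2441649\right) + 1065228 = -2510404 + 1065228 = -1445176$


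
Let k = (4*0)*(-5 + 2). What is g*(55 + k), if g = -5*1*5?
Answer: -1375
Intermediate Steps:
g = -25 (g = -5*5 = -25)
k = 0 (k = 0*(-3) = 0)
g*(55 + k) = -25*(55 + 0) = -25*55 = -1375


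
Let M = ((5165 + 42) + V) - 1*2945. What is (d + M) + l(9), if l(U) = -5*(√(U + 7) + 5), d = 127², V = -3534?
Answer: 14812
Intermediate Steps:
d = 16129
M = -1272 (M = ((5165 + 42) - 3534) - 1*2945 = (5207 - 3534) - 2945 = 1673 - 2945 = -1272)
l(U) = -25 - 5*√(7 + U) (l(U) = -5*(√(7 + U) + 5) = -5*(5 + √(7 + U)) = -25 - 5*√(7 + U))
(d + M) + l(9) = (16129 - 1272) + (-25 - 5*√(7 + 9)) = 14857 + (-25 - 5*√16) = 14857 + (-25 - 5*4) = 14857 + (-25 - 20) = 14857 - 45 = 14812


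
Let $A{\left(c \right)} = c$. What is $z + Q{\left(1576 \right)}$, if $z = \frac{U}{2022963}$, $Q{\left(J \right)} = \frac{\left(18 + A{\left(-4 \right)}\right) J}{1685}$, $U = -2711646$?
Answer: $\frac{13355177374}{1136230885} \approx 11.754$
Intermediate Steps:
$Q{\left(J \right)} = \frac{14 J}{1685}$ ($Q{\left(J \right)} = \frac{\left(18 - 4\right) J}{1685} = 14 J \frac{1}{1685} = \frac{14 J}{1685}$)
$z = - \frac{903882}{674321}$ ($z = - \frac{2711646}{2022963} = \left(-2711646\right) \frac{1}{2022963} = - \frac{903882}{674321} \approx -1.3404$)
$z + Q{\left(1576 \right)} = - \frac{903882}{674321} + \frac{14}{1685} \cdot 1576 = - \frac{903882}{674321} + \frac{22064}{1685} = \frac{13355177374}{1136230885}$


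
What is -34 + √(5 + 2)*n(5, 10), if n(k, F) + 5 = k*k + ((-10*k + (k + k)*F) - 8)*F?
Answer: -34 + 440*√7 ≈ 1130.1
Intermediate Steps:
n(k, F) = -5 + k² + F*(-8 - 10*k + 2*F*k) (n(k, F) = -5 + (k*k + ((-10*k + (k + k)*F) - 8)*F) = -5 + (k² + ((-10*k + (2*k)*F) - 8)*F) = -5 + (k² + ((-10*k + 2*F*k) - 8)*F) = -5 + (k² + (-8 - 10*k + 2*F*k)*F) = -5 + (k² + F*(-8 - 10*k + 2*F*k)) = -5 + k² + F*(-8 - 10*k + 2*F*k))
-34 + √(5 + 2)*n(5, 10) = -34 + √(5 + 2)*(-5 + 5² - 8*10 - 10*10*5 + 2*5*10²) = -34 + √7*(-5 + 25 - 80 - 500 + 2*5*100) = -34 + √7*(-5 + 25 - 80 - 500 + 1000) = -34 + √7*440 = -34 + 440*√7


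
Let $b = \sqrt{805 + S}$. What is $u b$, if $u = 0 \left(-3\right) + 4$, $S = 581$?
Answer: $12 \sqrt{154} \approx 148.92$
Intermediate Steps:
$u = 4$ ($u = 0 + 4 = 4$)
$b = 3 \sqrt{154}$ ($b = \sqrt{805 + 581} = \sqrt{1386} = 3 \sqrt{154} \approx 37.229$)
$u b = 4 \cdot 3 \sqrt{154} = 12 \sqrt{154}$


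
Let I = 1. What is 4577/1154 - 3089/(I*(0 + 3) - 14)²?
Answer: -3010889/139634 ≈ -21.563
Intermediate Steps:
4577/1154 - 3089/(I*(0 + 3) - 14)² = 4577/1154 - 3089/(1*(0 + 3) - 14)² = 4577*(1/1154) - 3089/(1*3 - 14)² = 4577/1154 - 3089/(3 - 14)² = 4577/1154 - 3089/((-11)²) = 4577/1154 - 3089/121 = -3010889/139634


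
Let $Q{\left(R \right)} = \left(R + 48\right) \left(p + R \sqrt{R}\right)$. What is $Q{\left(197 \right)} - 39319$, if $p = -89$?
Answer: $-61124 + 48265 \sqrt{197} \approx 6.1631 \cdot 10^{5}$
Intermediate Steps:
$Q{\left(R \right)} = \left(-89 + R^{\frac{3}{2}}\right) \left(48 + R\right)$ ($Q{\left(R \right)} = \left(R + 48\right) \left(-89 + R \sqrt{R}\right) = \left(48 + R\right) \left(-89 + R^{\frac{3}{2}}\right) = \left(-89 + R^{\frac{3}{2}}\right) \left(48 + R\right)$)
$Q{\left(197 \right)} - 39319 = \left(-4272 + 197^{\frac{5}{2}} - 17533 + 48 \cdot 197^{\frac{3}{2}}\right) - 39319 = \left(-4272 + 38809 \sqrt{197} - 17533 + 48 \cdot 197 \sqrt{197}\right) - 39319 = \left(-4272 + 38809 \sqrt{197} - 17533 + 9456 \sqrt{197}\right) - 39319 = \left(-21805 + 48265 \sqrt{197}\right) - 39319 = -61124 + 48265 \sqrt{197}$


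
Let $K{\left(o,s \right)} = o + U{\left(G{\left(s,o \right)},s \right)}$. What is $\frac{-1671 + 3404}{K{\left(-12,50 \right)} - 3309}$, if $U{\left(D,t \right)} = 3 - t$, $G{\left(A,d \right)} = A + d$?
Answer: $- \frac{1733}{3368} \approx -0.51455$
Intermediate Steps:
$K{\left(o,s \right)} = 3 + o - s$ ($K{\left(o,s \right)} = o - \left(-3 + s\right) = 3 + o - s$)
$\frac{-1671 + 3404}{K{\left(-12,50 \right)} - 3309} = \frac{-1671 + 3404}{\left(3 - 12 - 50\right) - 3309} = \frac{1733}{\left(3 - 12 - 50\right) - 3309} = \frac{1733}{-59 - 3309} = \frac{1733}{-3368} = 1733 \left(- \frac{1}{3368}\right) = - \frac{1733}{3368}$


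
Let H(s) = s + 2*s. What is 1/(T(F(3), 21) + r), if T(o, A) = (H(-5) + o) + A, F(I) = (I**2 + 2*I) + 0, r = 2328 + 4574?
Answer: 1/6923 ≈ 0.00014445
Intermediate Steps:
H(s) = 3*s
r = 6902
F(I) = I**2 + 2*I
T(o, A) = -15 + A + o (T(o, A) = (3*(-5) + o) + A = (-15 + o) + A = -15 + A + o)
1/(T(F(3), 21) + r) = 1/((-15 + 21 + 3*(2 + 3)) + 6902) = 1/((-15 + 21 + 3*5) + 6902) = 1/((-15 + 21 + 15) + 6902) = 1/(21 + 6902) = 1/6923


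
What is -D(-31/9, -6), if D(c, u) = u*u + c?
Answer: -293/9 ≈ -32.556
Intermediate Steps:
D(c, u) = c + u² (D(c, u) = u² + c = c + u²)
-D(-31/9, -6) = -(-31/9 + (-6)²) = -(-31*⅑ + 36) = -(-31/9 + 36) = -1*293/9 = -293/9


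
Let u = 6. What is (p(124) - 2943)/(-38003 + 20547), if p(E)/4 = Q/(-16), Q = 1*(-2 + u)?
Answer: 184/1091 ≈ 0.16865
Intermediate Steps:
Q = 4 (Q = 1*(-2 + 6) = 1*4 = 4)
p(E) = -1 (p(E) = 4*(4/(-16)) = 4*(4*(-1/16)) = 4*(-¼) = -1)
(p(124) - 2943)/(-38003 + 20547) = (-1 - 2943)/(-38003 + 20547) = -2944/(-17456) = -2944*(-1/17456) = 184/1091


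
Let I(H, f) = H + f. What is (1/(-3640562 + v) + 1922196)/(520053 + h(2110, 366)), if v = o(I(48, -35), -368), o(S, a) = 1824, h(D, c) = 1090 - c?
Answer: 6994367628647/1894971059426 ≈ 3.6910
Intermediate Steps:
v = 1824
(1/(-3640562 + v) + 1922196)/(520053 + h(2110, 366)) = (1/(-3640562 + 1824) + 1922196)/(520053 + (1090 - 1*366)) = (1/(-3638738) + 1922196)/(520053 + (1090 - 366)) = (-1/3638738 + 1922196)/(520053 + 724) = (6994367628647/3638738)/520777 = (6994367628647/3638738)*(1/520777) = 6994367628647/1894971059426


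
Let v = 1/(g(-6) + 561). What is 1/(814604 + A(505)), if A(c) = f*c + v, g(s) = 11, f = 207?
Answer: 572/525747509 ≈ 1.0880e-6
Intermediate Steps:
v = 1/572 (v = 1/(11 + 561) = 1/572 ≈ 0.0017483)
A(c) = 1/572 + 207*c (A(c) = 207*c + 1/572 = 1/572 + 207*c)
1/(814604 + A(505)) = 1/(814604 + (1/572 + 207*505)) = 1/(814604 + (1/572 + 104535)) = 1/(814604 + 59794021/572) = 1/(525747509/572) = 572/525747509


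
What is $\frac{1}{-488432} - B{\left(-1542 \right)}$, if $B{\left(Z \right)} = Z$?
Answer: $\frac{753162143}{488432} \approx 1542.0$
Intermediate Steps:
$\frac{1}{-488432} - B{\left(-1542 \right)} = \frac{1}{-488432} - -1542 = - \frac{1}{488432} + 1542 = \frac{753162143}{488432}$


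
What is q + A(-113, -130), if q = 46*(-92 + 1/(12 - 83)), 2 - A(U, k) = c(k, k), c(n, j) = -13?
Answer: -299453/71 ≈ -4217.6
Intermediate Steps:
A(U, k) = 15 (A(U, k) = 2 - 1*(-13) = 2 + 13 = 15)
q = -300518/71 (q = 46*(-92 + 1/(-71)) = 46*(-92 - 1/71) = 46*(-6533/71) = -300518/71 ≈ -4232.6)
q + A(-113, -130) = -300518/71 + 15 = -299453/71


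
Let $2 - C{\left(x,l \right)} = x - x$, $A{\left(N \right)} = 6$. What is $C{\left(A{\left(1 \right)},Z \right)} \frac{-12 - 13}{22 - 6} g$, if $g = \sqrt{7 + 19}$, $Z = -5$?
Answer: $- \frac{25 \sqrt{26}}{8} \approx -15.934$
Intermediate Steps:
$C{\left(x,l \right)} = 2$ ($C{\left(x,l \right)} = 2 - \left(x - x\right) = 2 - 0 = 2 + 0 = 2$)
$g = \sqrt{26} \approx 5.099$
$C{\left(A{\left(1 \right)},Z \right)} \frac{-12 - 13}{22 - 6} g = 2 \frac{-12 - 13}{22 - 6} \sqrt{26} = 2 \left(- \frac{25}{16}\right) \sqrt{26} = - \frac{25 \sqrt{26}}{8}$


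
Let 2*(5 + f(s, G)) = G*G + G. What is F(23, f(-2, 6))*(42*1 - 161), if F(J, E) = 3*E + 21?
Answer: -8211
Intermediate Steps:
f(s, G) = -5 + G/2 + G²/2 (f(s, G) = -5 + (G*G + G)/2 = -5 + (G² + G)/2 = -5 + (G + G²)/2 = -5 + (G/2 + G²/2) = -5 + G/2 + G²/2)
F(J, E) = 21 + 3*E
F(23, f(-2, 6))*(42*1 - 161) = (21 + 3*(-5 + (½)*6 + (½)*6²))*(42*1 - 161) = (21 + 3*(-5 + 3 + (½)*36))*(42 - 161) = (21 + 3*(-5 + 3 + 18))*(-119) = (21 + 3*16)*(-119) = (21 + 48)*(-119) = 69*(-119) = -8211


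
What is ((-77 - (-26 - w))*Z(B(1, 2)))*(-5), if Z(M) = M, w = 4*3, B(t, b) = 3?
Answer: 585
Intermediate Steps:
w = 12
((-77 - (-26 - w))*Z(B(1, 2)))*(-5) = ((-77 - (-26 - 1*12))*3)*(-5) = ((-77 - (-26 - 12))*3)*(-5) = ((-77 - 1*(-38))*3)*(-5) = ((-77 + 38)*3)*(-5) = -39*3*(-5) = -117*(-5) = 585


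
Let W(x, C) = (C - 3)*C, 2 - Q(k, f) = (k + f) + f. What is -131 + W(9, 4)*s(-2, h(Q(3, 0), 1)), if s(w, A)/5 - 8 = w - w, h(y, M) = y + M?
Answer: 29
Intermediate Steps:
Q(k, f) = 2 - k - 2*f (Q(k, f) = 2 - ((k + f) + f) = 2 - ((f + k) + f) = 2 - (k + 2*f) = 2 + (-k - 2*f) = 2 - k - 2*f)
W(x, C) = C*(-3 + C) (W(x, C) = (-3 + C)*C = C*(-3 + C))
h(y, M) = M + y
s(w, A) = 40 (s(w, A) = 40 + 5*(w - w) = 40 + 5*0 = 40 + 0 = 40)
-131 + W(9, 4)*s(-2, h(Q(3, 0), 1)) = -131 + (4*(-3 + 4))*40 = -131 + (4*1)*40 = -131 + 4*40 = -131 + 160 = 29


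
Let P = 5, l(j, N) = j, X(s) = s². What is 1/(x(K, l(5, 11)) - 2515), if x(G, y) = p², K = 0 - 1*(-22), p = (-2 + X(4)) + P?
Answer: -1/2154 ≈ -0.00046425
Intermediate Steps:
p = 19 (p = (-2 + 4²) + 5 = (-2 + 16) + 5 = 14 + 5 = 19)
K = 22 (K = 0 + 22 = 22)
x(G, y) = 361 (x(G, y) = 19² = 361)
1/(x(K, l(5, 11)) - 2515) = 1/(361 - 2515) = 1/(-2154) = -1/2154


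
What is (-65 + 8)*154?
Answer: -8778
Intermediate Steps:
(-65 + 8)*154 = -57*154 = -8778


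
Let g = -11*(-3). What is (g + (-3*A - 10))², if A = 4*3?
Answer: 169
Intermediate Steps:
A = 12
g = 33
(g + (-3*A - 10))² = (33 + (-3*12 - 10))² = (33 + (-36 - 10))² = (33 - 46)² = (-13)² = 169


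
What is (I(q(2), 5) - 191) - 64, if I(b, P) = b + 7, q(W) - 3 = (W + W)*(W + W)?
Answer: -229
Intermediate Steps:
q(W) = 3 + 4*W² (q(W) = 3 + (W + W)*(W + W) = 3 + (2*W)*(2*W) = 3 + 4*W²)
I(b, P) = 7 + b
(I(q(2), 5) - 191) - 64 = ((7 + (3 + 4*2²)) - 191) - 64 = ((7 + (3 + 4*4)) - 191) - 64 = ((7 + (3 + 16)) - 191) - 64 = ((7 + 19) - 191) - 64 = (26 - 191) - 64 = -165 - 64 = -229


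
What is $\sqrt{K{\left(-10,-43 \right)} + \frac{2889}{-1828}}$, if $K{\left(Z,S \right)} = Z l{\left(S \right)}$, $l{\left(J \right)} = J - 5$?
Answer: $\frac{\sqrt{399669807}}{914} \approx 21.873$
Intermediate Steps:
$l{\left(J \right)} = -5 + J$
$K{\left(Z,S \right)} = Z \left(-5 + S\right)$
$\sqrt{K{\left(-10,-43 \right)} + \frac{2889}{-1828}} = \sqrt{- 10 \left(-5 - 43\right) + \frac{2889}{-1828}} = \sqrt{\left(-10\right) \left(-48\right) + 2889 \left(- \frac{1}{1828}\right)} = \sqrt{480 - \frac{2889}{1828}} = \sqrt{\frac{874551}{1828}} = \frac{\sqrt{399669807}}{914}$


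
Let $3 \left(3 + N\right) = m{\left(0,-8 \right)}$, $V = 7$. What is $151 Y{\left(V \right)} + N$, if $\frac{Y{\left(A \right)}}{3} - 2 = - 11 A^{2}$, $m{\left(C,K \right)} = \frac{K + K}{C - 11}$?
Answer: $- \frac{8027696}{33} \approx -2.4326 \cdot 10^{5}$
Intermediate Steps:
$m{\left(C,K \right)} = \frac{2 K}{-11 + C}$
$N = - \frac{83}{33}$ ($N = -3 + \frac{2 \left(-8\right) \frac{1}{-11 + 0}}{3} = -3 + \frac{2 \left(-8\right) \frac{1}{-11}}{3} = -3 + \frac{2 \left(-8\right) \left(- \frac{1}{11}\right)}{3} = -3 + \frac{1}{3} \cdot \frac{16}{11} = -3 + \frac{16}{33} = - \frac{83}{33} \approx -2.5152$)
$Y{\left(A \right)} = 6 - 33 A^{2}$ ($Y{\left(A \right)} = 6 + 3 \left(- 11 A^{2}\right) = 6 - 33 A^{2}$)
$151 Y{\left(V \right)} + N = 151 \left(6 - 33 \cdot 7^{2}\right) - \frac{83}{33} = 151 \left(6 - 1617\right) - \frac{83}{33} = 151 \left(-1611\right) - \frac{83}{33} = -243261 - \frac{83}{33} = - \frac{8027696}{33}$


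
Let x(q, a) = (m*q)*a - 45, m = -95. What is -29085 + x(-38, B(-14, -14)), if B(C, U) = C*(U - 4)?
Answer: 880590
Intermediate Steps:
B(C, U) = C*(-4 + U)
x(q, a) = -45 - 95*a*q (x(q, a) = (-95*q)*a - 45 = -95*a*q - 45 = -45 - 95*a*q)
-29085 + x(-38, B(-14, -14)) = -29085 + (-45 - 95*(-14*(-4 - 14))*(-38)) = -29085 + (-45 - 95*(-14*(-18))*(-38)) = -29085 + (-45 - 95*252*(-38)) = -29085 + (-45 + 909720) = -29085 + 909675 = 880590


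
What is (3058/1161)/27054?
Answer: 1529/15704847 ≈ 9.7358e-5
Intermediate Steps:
(3058/1161)/27054 = (3058*(1/1161))*(1/27054) = (3058/1161)*(1/27054) = 1529/15704847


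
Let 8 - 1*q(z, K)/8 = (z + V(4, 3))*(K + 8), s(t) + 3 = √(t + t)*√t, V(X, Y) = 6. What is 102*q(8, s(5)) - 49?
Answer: -50641 - 57120*√2 ≈ -1.3142e+5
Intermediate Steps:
s(t) = -3 + t*√2 (s(t) = -3 + √(t + t)*√t = -3 + √(2*t)*√t = -3 + (√2*√t)*√t = -3 + t*√2)
q(z, K) = 64 - 8*(6 + z)*(8 + K) (q(z, K) = 64 - 8*(z + 6)*(K + 8) = 64 - 8*(6 + z)*(8 + K))
102*q(8, s(5)) - 49 = 102*(-320 - 64*8 - 48*(-3 + 5*√2) - 8*(-3 + 5*√2)*8) - 49 = 102*(-320 - 512 + (144 - 240*√2) + (192 - 320*√2)) - 49 = 102*(-496 - 560*√2) - 49 = (-50592 - 57120*√2) - 49 = -50641 - 57120*√2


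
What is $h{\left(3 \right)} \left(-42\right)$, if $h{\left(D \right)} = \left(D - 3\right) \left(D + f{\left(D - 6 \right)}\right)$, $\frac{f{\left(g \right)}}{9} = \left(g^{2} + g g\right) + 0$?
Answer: $0$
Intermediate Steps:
$f{\left(g \right)} = 18 g^{2}$ ($f{\left(g \right)} = 9 \left(\left(g^{2} + g g\right) + 0\right) = 9 \left(\left(g^{2} + g^{2}\right) + 0\right) = 9 \left(2 g^{2} + 0\right) = 9 \cdot 2 g^{2} = 18 g^{2}$)
$h{\left(D \right)} = \left(-3 + D\right) \left(D + 18 \left(-6 + D\right)^{2}\right)$ ($h{\left(D \right)} = \left(D - 3\right) \left(D + 18 \left(D - 6\right)^{2}\right) = \left(-3 + D\right) \left(D + 18 \left(D - 6\right)^{2}\right) = \left(-3 + D\right) \left(D + 18 \left(-6 + D\right)^{2}\right)$)
$h{\left(3 \right)} \left(-42\right) = \left(-1944 - 269 \cdot 3^{2} + 18 \cdot 3^{3} + 1293 \cdot 3\right) \left(-42\right) = \left(-1944 - 2421 + 18 \cdot 27 + 3879\right) \left(-42\right) = \left(-1944 - 2421 + 486 + 3879\right) \left(-42\right) = 0 \left(-42\right) = 0$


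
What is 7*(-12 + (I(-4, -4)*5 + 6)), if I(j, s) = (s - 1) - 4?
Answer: -357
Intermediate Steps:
I(j, s) = -5 + s (I(j, s) = (-1 + s) - 4 = -5 + s)
7*(-12 + (I(-4, -4)*5 + 6)) = 7*(-12 + ((-5 - 4)*5 + 6)) = 7*(-12 + (-9*5 + 6)) = 7*(-12 + (-45 + 6)) = 7*(-12 - 39) = 7*(-51) = -357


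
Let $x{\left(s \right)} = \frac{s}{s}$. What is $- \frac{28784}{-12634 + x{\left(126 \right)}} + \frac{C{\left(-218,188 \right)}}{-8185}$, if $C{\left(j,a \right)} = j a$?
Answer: $\frac{753347912}{103401105} \approx 7.2857$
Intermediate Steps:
$x{\left(s \right)} = 1$
$C{\left(j,a \right)} = a j$
$- \frac{28784}{-12634 + x{\left(126 \right)}} + \frac{C{\left(-218,188 \right)}}{-8185} = - \frac{28784}{-12634 + 1} + \frac{188 \left(-218\right)}{-8185} = - \frac{28784}{-12633} - - \frac{40984}{8185} = \left(-28784\right) \left(- \frac{1}{12633}\right) + \frac{40984}{8185} = \frac{28784}{12633} + \frac{40984}{8185} = \frac{753347912}{103401105}$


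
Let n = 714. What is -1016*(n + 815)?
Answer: -1553464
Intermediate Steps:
-1016*(n + 815) = -1016*(714 + 815) = -1016*1529 = -1553464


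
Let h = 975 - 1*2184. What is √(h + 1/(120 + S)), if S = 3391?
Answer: I*√14903485778/3511 ≈ 34.771*I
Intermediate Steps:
h = -1209 (h = 975 - 2184 = -1209)
√(h + 1/(120 + S)) = √(-1209 + 1/(120 + 3391)) = √(-1209 + 1/3511) = √(-4244798/3511) = I*√14903485778/3511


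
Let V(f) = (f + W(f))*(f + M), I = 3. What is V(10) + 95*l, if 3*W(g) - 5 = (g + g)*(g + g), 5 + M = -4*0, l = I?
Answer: 1010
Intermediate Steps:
l = 3
M = -5 (M = -5 - 4*0 = -5 + 0 = -5)
W(g) = 5/3 + 4*g²/3 (W(g) = 5/3 + ((g + g)*(g + g))/3 = 5/3 + ((2*g)*(2*g))/3 = 5/3 + (4*g²)/3 = 5/3 + 4*g²/3)
V(f) = (-5 + f)*(5/3 + f + 4*f²/3) (V(f) = (f + (5/3 + 4*f²/3))*(f - 5) = (5/3 + f + 4*f²/3)*(-5 + f) = (-5 + f)*(5/3 + f + 4*f²/3))
V(10) + 95*l = (-25/3 - 17/3*10² - 10/3*10 + (4/3)*10³) + 95*3 = (-25/3 - 17/3*100 - 100/3 + (4/3)*1000) + 285 = (-25/3 - 1700/3 - 100/3 + 4000/3) + 285 = 725 + 285 = 1010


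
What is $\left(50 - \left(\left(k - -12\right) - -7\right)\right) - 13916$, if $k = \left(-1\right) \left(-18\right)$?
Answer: $-13903$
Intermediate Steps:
$k = 18$
$\left(50 - \left(\left(k - -12\right) - -7\right)\right) - 13916 = \left(50 - \left(\left(18 - -12\right) - -7\right)\right) - 13916 = \left(50 - \left(\left(18 + 12\right) + 7\right)\right) - 13916 = \left(50 - \left(30 + 7\right)\right) - 13916 = \left(50 - 37\right) - 13916 = 13 - 13916 = -13903$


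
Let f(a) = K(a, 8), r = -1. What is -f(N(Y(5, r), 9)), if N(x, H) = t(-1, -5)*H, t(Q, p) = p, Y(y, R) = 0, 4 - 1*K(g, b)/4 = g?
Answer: -196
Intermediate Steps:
K(g, b) = 16 - 4*g
N(x, H) = -5*H
f(a) = 16 - 4*a
-f(N(Y(5, r), 9)) = -(16 - (-20)*9) = -(16 - 4*(-45)) = -(16 + 180) = -1*196 = -196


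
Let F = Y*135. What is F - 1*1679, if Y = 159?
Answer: 19786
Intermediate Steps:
F = 21465 (F = 159*135 = 21465)
F - 1*1679 = 21465 - 1*1679 = 21465 - 1679 = 19786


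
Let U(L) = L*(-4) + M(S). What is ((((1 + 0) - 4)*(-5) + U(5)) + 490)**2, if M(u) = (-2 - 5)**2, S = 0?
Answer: 285156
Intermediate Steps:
M(u) = 49 (M(u) = (-7)**2 = 49)
U(L) = 49 - 4*L (U(L) = L*(-4) + 49 = -4*L + 49 = 49 - 4*L)
((((1 + 0) - 4)*(-5) + U(5)) + 490)**2 = ((((1 + 0) - 4)*(-5) + (49 - 4*5)) + 490)**2 = (((1 - 4)*(-5) + (49 - 20)) + 490)**2 = ((-3*(-5) + 29) + 490)**2 = ((15 + 29) + 490)**2 = (44 + 490)**2 = 534**2 = 285156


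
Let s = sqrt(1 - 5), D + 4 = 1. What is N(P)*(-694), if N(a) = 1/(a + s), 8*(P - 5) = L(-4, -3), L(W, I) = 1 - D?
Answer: -15268/137 + 5552*I/137 ≈ -111.45 + 40.526*I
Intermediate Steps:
D = -3 (D = -4 + 1 = -3)
L(W, I) = 4 (L(W, I) = 1 - 1*(-3) = 1 + 3 = 4)
P = 11/2 (P = 5 + (1/8)*4 = 5 + 1/2 = 11/2 ≈ 5.5000)
s = 2*I (s = sqrt(-4) = 2*I ≈ 2.0*I)
N(a) = 1/(a + 2*I)
N(P)*(-694) = -694/(11/2 + 2*I) = (4*(11/2 - 2*I)/137)*(-694) = -2776*(11/2 - 2*I)/137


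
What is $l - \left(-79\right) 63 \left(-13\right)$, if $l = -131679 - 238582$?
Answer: $-434962$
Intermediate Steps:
$l = -370261$ ($l = -131679 - 238582 = -370261$)
$l - \left(-79\right) 63 \left(-13\right) = -370261 - \left(-79\right) 63 \left(-13\right) = -370261 - \left(-4977\right) \left(-13\right) = -370261 - 64701 = -434962$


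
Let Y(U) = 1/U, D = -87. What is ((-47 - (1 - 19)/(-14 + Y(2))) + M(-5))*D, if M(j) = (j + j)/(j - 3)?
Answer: 16385/4 ≈ 4096.3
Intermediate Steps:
M(j) = 2*j/(-3 + j) (M(j) = (2*j)/(-3 + j) = 2*j/(-3 + j))
((-47 - (1 - 19)/(-14 + Y(2))) + M(-5))*D = ((-47 - (1 - 19)/(-14 + 1/2)) + 2*(-5)/(-3 - 5))*(-87) = ((-47 - (-18)/(-14 + ½)) + 2*(-5)/(-8))*(-87) = ((-47 - (-18)/(-27/2)) + 2*(-5)*(-⅛))*(-87) = ((-47 - (-18)*(-2)/27) + 5/4)*(-87) = ((-47 - 1*4/3) + 5/4)*(-87) = ((-47 - 4/3) + 5/4)*(-87) = (-145/3 + 5/4)*(-87) = -565/12*(-87) = 16385/4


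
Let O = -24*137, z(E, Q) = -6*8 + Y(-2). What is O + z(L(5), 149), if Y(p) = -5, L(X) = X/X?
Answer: -3341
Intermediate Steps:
L(X) = 1
z(E, Q) = -53 (z(E, Q) = -6*8 - 5 = -48 - 5 = -53)
O = -3288
O + z(L(5), 149) = -3288 - 53 = -3341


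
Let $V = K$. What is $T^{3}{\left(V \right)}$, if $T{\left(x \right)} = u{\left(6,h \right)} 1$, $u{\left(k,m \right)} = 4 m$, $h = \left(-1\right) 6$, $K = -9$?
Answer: $-13824$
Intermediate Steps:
$V = -9$
$h = -6$
$T{\left(x \right)} = -24$ ($T{\left(x \right)} = 4 \left(-6\right) 1 = \left(-24\right) 1 = -24$)
$T^{3}{\left(V \right)} = \left(-24\right)^{3} = -13824$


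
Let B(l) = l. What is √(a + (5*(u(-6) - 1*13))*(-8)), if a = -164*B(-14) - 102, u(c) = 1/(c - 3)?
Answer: √24466/3 ≈ 52.139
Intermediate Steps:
u(c) = 1/(-3 + c)
a = 2194 (a = -164*(-14) - 102 = 2296 - 102 = 2194)
√(a + (5*(u(-6) - 1*13))*(-8)) = √(2194 + (5*(1/(-3 - 6) - 1*13))*(-8)) = √(2194 + (5*(1/(-9) - 13))*(-8)) = √(2194 + (5*(-⅑ - 13))*(-8)) = √(2194 + (5*(-118/9))*(-8)) = √(2194 - 590/9*(-8)) = √(2194 + 4720/9) = √(24466/9) = √24466/3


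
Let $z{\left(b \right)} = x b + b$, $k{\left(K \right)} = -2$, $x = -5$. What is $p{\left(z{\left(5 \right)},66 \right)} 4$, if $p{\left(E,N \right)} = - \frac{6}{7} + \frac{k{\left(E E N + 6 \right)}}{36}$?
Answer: $- \frac{230}{63} \approx -3.6508$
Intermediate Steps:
$z{\left(b \right)} = - 4 b$ ($z{\left(b \right)} = - 5 b + b = - 4 b$)
$p{\left(E,N \right)} = - \frac{115}{126}$ ($p{\left(E,N \right)} = - \frac{6}{7} - \frac{2}{36} = \left(-6\right) \frac{1}{7} - \frac{1}{18} = - \frac{6}{7} - \frac{1}{18} = - \frac{115}{126}$)
$p{\left(z{\left(5 \right)},66 \right)} 4 = \left(- \frac{115}{126}\right) 4 = - \frac{230}{63}$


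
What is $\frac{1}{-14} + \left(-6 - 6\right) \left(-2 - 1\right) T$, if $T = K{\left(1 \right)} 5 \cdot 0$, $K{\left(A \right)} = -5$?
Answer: $- \frac{1}{14} \approx -0.071429$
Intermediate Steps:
$T = 0$ ($T = \left(-5\right) 5 \cdot 0 = \left(-25\right) 0 = 0$)
$\frac{1}{-14} + \left(-6 - 6\right) \left(-2 - 1\right) T = \frac{1}{-14} + \left(-6 - 6\right) \left(-2 - 1\right) 0 = - \frac{1}{14} + \left(-12\right) \left(-3\right) 0 = - \frac{1}{14} + 36 \cdot 0 = - \frac{1}{14} + 0 = - \frac{1}{14}$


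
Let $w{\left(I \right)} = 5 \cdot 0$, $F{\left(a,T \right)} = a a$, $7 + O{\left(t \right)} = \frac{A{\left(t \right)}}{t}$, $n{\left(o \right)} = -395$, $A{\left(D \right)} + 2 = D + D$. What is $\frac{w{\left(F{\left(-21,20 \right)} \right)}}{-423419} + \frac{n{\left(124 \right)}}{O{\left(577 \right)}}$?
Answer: $\frac{227915}{2887} \approx 78.945$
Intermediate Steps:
$A{\left(D \right)} = -2 + 2 D$ ($A{\left(D \right)} = -2 + \left(D + D\right) = -2 + 2 D$)
$O{\left(t \right)} = -7 + \frac{-2 + 2 t}{t}$
$F{\left(a,T \right)} = a^{2}$
$w{\left(I \right)} = 0$
$\frac{w{\left(F{\left(-21,20 \right)} \right)}}{-423419} + \frac{n{\left(124 \right)}}{O{\left(577 \right)}} = \frac{0}{-423419} - \frac{395}{-5 - \frac{2}{577}} = 0 \left(- \frac{1}{423419}\right) - \frac{395}{-5 - \frac{2}{577}} = 0 - \frac{395}{-5 - \frac{2}{577}} = 0 - \frac{395}{- \frac{2887}{577}} = 0 - - \frac{227915}{2887} = 0 + \frac{227915}{2887} = \frac{227915}{2887}$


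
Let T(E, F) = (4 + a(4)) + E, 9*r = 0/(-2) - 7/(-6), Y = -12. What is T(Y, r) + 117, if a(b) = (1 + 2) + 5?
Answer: 117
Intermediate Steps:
r = 7/54 (r = (0/(-2) - 7/(-6))/9 = (0*(-½) - 7*(-⅙))/9 = (0 + 7/6)/9 = (⅑)*(7/6) = 7/54 ≈ 0.12963)
a(b) = 8 (a(b) = 3 + 5 = 8)
T(E, F) = 12 + E (T(E, F) = (4 + 8) + E = 12 + E)
T(Y, r) + 117 = (12 - 12) + 117 = 0 + 117 = 117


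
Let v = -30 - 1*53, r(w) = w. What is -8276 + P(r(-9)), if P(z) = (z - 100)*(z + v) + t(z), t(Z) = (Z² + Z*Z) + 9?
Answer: 1923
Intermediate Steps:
v = -83 (v = -30 - 53 = -83)
t(Z) = 9 + 2*Z² (t(Z) = (Z² + Z²) + 9 = 2*Z² + 9 = 9 + 2*Z²)
P(z) = 9 + 2*z² + (-100 + z)*(-83 + z) (P(z) = (z - 100)*(z - 83) + (9 + 2*z²) = (-100 + z)*(-83 + z) + (9 + 2*z²) = 9 + 2*z² + (-100 + z)*(-83 + z))
-8276 + P(r(-9)) = -8276 + (8309 - 183*(-9) + 3*(-9)²) = -8276 + (8309 + 1647 + 3*81) = -8276 + (8309 + 1647 + 243) = -8276 + 10199 = 1923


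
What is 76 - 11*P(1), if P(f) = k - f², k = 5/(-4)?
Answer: 403/4 ≈ 100.75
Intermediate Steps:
k = -5/4 (k = 5*(-¼) = -5/4 ≈ -1.2500)
P(f) = -5/4 - f²
76 - 11*P(1) = 76 - 11*(-5/4 - 1*1²) = 76 - 11*(-5/4 - 1*1) = 76 - 11*(-5/4 - 1) = 76 - 11*(-9/4) = 76 + 99/4 = 403/4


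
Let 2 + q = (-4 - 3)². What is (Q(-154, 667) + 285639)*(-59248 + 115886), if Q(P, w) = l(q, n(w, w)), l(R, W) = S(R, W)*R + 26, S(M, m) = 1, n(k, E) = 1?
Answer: 16182156256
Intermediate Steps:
q = 47 (q = -2 + (-4 - 3)² = -2 + (-7)² = -2 + 49 = 47)
l(R, W) = 26 + R (l(R, W) = 1*R + 26 = R + 26 = 26 + R)
Q(P, w) = 73 (Q(P, w) = 26 + 47 = 73)
(Q(-154, 667) + 285639)*(-59248 + 115886) = (73 + 285639)*(-59248 + 115886) = 285712*56638 = 16182156256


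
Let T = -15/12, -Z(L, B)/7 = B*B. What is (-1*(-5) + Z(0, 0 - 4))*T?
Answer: 535/4 ≈ 133.75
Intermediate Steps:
Z(L, B) = -7*B**2 (Z(L, B) = -7*B*B = -7*B**2)
T = -5/4 (T = -15*1/12 = -5/4 ≈ -1.2500)
(-1*(-5) + Z(0, 0 - 4))*T = (-1*(-5) - 7*(0 - 4)**2)*(-5/4) = (5 - 7*(-4)**2)*(-5/4) = (5 - 7*16)*(-5/4) = (5 - 112)*(-5/4) = -107*(-5/4) = 535/4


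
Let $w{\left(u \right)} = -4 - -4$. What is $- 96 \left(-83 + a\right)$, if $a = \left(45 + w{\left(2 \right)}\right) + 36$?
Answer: $192$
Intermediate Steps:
$w{\left(u \right)} = 0$ ($w{\left(u \right)} = -4 + 4 = 0$)
$a = 81$ ($a = \left(45 + 0\right) + 36 = 45 + 36 = 81$)
$- 96 \left(-83 + a\right) = - 96 \left(-83 + 81\right) = \left(-96\right) \left(-2\right) = 192$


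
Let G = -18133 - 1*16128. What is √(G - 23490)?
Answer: I*√57751 ≈ 240.31*I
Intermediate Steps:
G = -34261 (G = -18133 - 16128 = -34261)
√(G - 23490) = √(-34261 - 23490) = √(-57751) = I*√57751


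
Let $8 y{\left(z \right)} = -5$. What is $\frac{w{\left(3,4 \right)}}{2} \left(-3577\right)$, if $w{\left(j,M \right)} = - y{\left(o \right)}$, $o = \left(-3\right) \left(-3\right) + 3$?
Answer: $- \frac{17885}{16} \approx -1117.8$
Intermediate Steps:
$o = 12$ ($o = 9 + 3 = 12$)
$y{\left(z \right)} = - \frac{5}{8}$ ($y{\left(z \right)} = \frac{1}{8} \left(-5\right) = - \frac{5}{8}$)
$w{\left(j,M \right)} = \frac{5}{8}$ ($w{\left(j,M \right)} = \left(-1\right) \left(- \frac{5}{8}\right) = \frac{5}{8}$)
$\frac{w{\left(3,4 \right)}}{2} \left(-3577\right) = \frac{5}{8 \cdot 2} \left(-3577\right) = \frac{5}{8} \cdot \frac{1}{2} \left(-3577\right) = \frac{5}{16} \left(-3577\right) = - \frac{17885}{16}$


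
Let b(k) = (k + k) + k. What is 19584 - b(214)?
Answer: 18942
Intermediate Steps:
b(k) = 3*k (b(k) = 2*k + k = 3*k)
19584 - b(214) = 19584 - 3*214 = 19584 - 1*642 = 19584 - 642 = 18942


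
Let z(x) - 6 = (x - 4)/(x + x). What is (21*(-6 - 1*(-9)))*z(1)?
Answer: 567/2 ≈ 283.50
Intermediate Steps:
z(x) = 6 + (-4 + x)/(2*x) (z(x) = 6 + (x - 4)/(x + x) = 6 + (-4 + x)/((2*x)) = 6 + (-4 + x)*(1/(2*x)) = 6 + (-4 + x)/(2*x))
(21*(-6 - 1*(-9)))*z(1) = (21*(-6 - 1*(-9)))*(13/2 - 2/1) = (21*(-6 + 9))*(13/2 - 2*1) = (21*3)*(13/2 - 2) = 63*(9/2) = 567/2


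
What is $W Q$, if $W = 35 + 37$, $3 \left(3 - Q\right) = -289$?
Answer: $7152$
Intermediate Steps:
$Q = \frac{298}{3}$ ($Q = 3 - - \frac{289}{3} = 3 + \frac{289}{3} = \frac{298}{3} \approx 99.333$)
$W = 72$
$W Q = 72 \cdot \frac{298}{3} = 7152$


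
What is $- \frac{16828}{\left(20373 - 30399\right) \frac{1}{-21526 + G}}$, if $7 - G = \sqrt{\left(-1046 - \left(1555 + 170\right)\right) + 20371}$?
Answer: $- \frac{20117874}{557} - \frac{336560 \sqrt{11}}{5013} \approx -36341.0$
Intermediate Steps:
$G = 7 - 40 \sqrt{11}$ ($G = 7 - \sqrt{\left(-1046 - \left(1555 + 170\right)\right) + 20371} = 7 - \sqrt{\left(-1046 - 1725\right) + 20371} = 7 - \sqrt{-2771 + 20371} = 7 - \sqrt{17600} = 7 - 40 \sqrt{11} \approx -125.67$)
$- \frac{16828}{\left(20373 - 30399\right) \frac{1}{-21526 + G}} = - \frac{16828}{\left(20373 - 30399\right) \frac{1}{-21526 + \left(7 - 40 \sqrt{11}\right)}} = - \frac{16828}{\left(-10026\right) \frac{1}{-21519 - 40 \sqrt{11}}} = - 16828 \left(\frac{2391}{1114} + \frac{20 \sqrt{11}}{5013}\right) = - \frac{20117874}{557} - \frac{336560 \sqrt{11}}{5013}$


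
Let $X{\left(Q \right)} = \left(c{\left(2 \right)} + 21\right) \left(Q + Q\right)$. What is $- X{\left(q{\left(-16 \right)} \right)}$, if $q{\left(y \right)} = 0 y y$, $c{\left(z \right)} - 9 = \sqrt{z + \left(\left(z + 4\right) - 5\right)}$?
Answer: $0$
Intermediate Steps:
$c{\left(z \right)} = 9 + \sqrt{-1 + 2 z}$ ($c{\left(z \right)} = 9 + \sqrt{z + \left(\left(z + 4\right) - 5\right)} = 9 + \sqrt{z + \left(\left(4 + z\right) - 5\right)} = 9 + \sqrt{z + \left(-1 + z\right)} = 9 + \sqrt{-1 + 2 z}$)
$q{\left(y \right)} = 0$ ($q{\left(y \right)} = 0 y = 0$)
$X{\left(Q \right)} = 2 Q \left(30 + \sqrt{3}\right)$ ($X{\left(Q \right)} = \left(\left(9 + \sqrt{-1 + 2 \cdot 2}\right) + 21\right) \left(Q + Q\right) = \left(\left(9 + \sqrt{-1 + 4}\right) + 21\right) 2 Q = \left(\left(9 + \sqrt{3}\right) + 21\right) 2 Q = \left(30 + \sqrt{3}\right) 2 Q = 2 Q \left(30 + \sqrt{3}\right)$)
$- X{\left(q{\left(-16 \right)} \right)} = - 2 \cdot 0 \left(30 + \sqrt{3}\right) = \left(-1\right) 0 = 0$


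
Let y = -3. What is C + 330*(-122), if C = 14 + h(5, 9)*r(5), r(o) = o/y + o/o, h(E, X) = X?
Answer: -40252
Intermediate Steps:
r(o) = 1 - o/3 (r(o) = o/(-3) + o/o = o*(-⅓) + 1 = -o/3 + 1 = 1 - o/3)
C = 8 (C = 14 + 9*(1 - ⅓*5) = 14 + 9*(1 - 5/3) = 14 + 9*(-⅔) = 14 - 6 = 8)
C + 330*(-122) = 8 + 330*(-122) = 8 - 40260 = -40252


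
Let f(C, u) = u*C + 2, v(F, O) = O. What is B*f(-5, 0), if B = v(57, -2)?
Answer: -4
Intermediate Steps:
f(C, u) = 2 + C*u (f(C, u) = C*u + 2 = 2 + C*u)
B = -2
B*f(-5, 0) = -2*(2 - 5*0) = -2*(2 + 0) = -2*2 = -4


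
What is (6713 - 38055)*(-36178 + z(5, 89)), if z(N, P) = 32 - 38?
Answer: 1134078928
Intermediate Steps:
z(N, P) = -6
(6713 - 38055)*(-36178 + z(5, 89)) = (6713 - 38055)*(-36178 - 6) = -31342*(-36184) = 1134078928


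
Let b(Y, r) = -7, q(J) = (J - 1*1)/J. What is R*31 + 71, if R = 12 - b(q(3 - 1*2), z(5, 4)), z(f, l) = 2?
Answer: 660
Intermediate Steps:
q(J) = (-1 + J)/J (q(J) = (J - 1)/J = (-1 + J)/J)
R = 19 (R = 12 - 1*(-7) = 12 + 7 = 19)
R*31 + 71 = 19*31 + 71 = 589 + 71 = 660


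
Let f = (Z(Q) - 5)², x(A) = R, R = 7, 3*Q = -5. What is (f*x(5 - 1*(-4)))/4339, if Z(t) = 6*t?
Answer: 1575/4339 ≈ 0.36299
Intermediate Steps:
Q = -5/3 (Q = (⅓)*(-5) = -5/3 ≈ -1.6667)
x(A) = 7
f = 225 (f = (6*(-5/3) - 5)² = (-10 - 5)² = (-15)² = 225)
(f*x(5 - 1*(-4)))/4339 = (225*7)/4339 = 1575*(1/4339) = 1575/4339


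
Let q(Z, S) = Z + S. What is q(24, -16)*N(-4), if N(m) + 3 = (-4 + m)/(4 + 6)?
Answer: -152/5 ≈ -30.400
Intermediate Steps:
q(Z, S) = S + Z
N(m) = -17/5 + m/10 (N(m) = -3 + (-4 + m)/(4 + 6) = -3 + (-4 + m)/10 = -3 + (-4 + m)*(⅒) = -3 + (-⅖ + m/10) = -17/5 + m/10)
q(24, -16)*N(-4) = (-16 + 24)*(-17/5 + (⅒)*(-4)) = 8*(-17/5 - ⅖) = 8*(-19/5) = -152/5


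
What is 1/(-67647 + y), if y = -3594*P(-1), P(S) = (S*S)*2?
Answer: -1/74835 ≈ -1.3363e-5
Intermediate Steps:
P(S) = 2*S² (P(S) = S²*2 = 2*S²)
y = -7188 (y = -7188*(-1)² = -7188 ≈ -7188.0)
1/(-67647 + y) = 1/(-67647 - 7188) = 1/(-74835) = -1/74835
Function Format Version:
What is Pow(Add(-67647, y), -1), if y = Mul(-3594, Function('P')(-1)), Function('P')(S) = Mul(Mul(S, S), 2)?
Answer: Rational(-1, 74835) ≈ -1.3363e-5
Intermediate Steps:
Function('P')(S) = Mul(2, Pow(S, 2)) (Function('P')(S) = Mul(Pow(S, 2), 2) = Mul(2, Pow(S, 2)))
y = -7188 (y = Mul(-3594, Mul(2, Pow(-1, 2))) = Mul(-3594, Mul(2, 1)) = Mul(-3594, 2) = -7188)
Pow(Add(-67647, y), -1) = Pow(Add(-67647, -7188), -1) = Pow(-74835, -1) = Rational(-1, 74835)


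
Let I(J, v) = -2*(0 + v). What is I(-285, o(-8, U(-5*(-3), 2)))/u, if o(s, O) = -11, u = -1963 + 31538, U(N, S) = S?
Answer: 22/29575 ≈ 0.00074387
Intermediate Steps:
u = 29575
I(J, v) = -2*v
I(-285, o(-8, U(-5*(-3), 2)))/u = -2*(-11)/29575 = 22*(1/29575) = 22/29575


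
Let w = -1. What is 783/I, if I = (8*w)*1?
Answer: -783/8 ≈ -97.875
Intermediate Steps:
I = -8 (I = (8*(-1))*1 = -8*1 = -8)
783/I = 783/(-8) = 783*(-1/8) = -783/8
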